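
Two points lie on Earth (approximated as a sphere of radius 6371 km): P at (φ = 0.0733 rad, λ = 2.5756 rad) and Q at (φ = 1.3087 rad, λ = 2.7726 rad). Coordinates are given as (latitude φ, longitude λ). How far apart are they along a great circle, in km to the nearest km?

7904 km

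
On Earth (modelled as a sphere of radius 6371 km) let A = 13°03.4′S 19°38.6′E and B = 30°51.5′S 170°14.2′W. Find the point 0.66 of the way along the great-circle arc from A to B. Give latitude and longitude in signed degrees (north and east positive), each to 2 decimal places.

-72.94°, 154.35°

The central angle between A and B is δ = 2.3574 rad.
With f = 0.66, the slerp weights are sin((1−f)δ)/sin δ = 1.0172 and sin(fδ)/sin δ = 1.4158.
Weighted sum of the unit vectors: (1.0172)·(0.9175,0.3275,-0.2259) + (1.4158)·(-0.8460,-0.1456,-0.5129) = (-0.2645, 0.1270, -0.9560).
Converting back: φ = atan2(z, √(x²+y²)) = -72.94°, λ = atan2(y, x) = 154.35°.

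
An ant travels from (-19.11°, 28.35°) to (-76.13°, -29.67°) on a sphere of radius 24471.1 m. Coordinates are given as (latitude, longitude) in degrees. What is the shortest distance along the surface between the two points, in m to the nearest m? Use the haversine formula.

Let φ₁ = -0.3335 rad, φ₂ = -1.3287 rad, and Δλ = -1.0126 rad.
Haversine: a = sin²(Δφ/2) + cos φ₁ cos φ₂ sin²(Δλ/2) = 0.2278 + (0.9449)(0.2397)(0.2352) = 0.28110.
Central angle c = 2·arcsin(√a) = 1.11764 rad.
Distance = R·c = 24471.1 × 1.1176 ≈ 27350 m.

27350 m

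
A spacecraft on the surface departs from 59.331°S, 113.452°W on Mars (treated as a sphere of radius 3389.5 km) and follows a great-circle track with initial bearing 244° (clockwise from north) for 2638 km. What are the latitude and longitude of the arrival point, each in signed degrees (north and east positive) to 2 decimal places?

Angular distance δ = d/R = 2638/3389.5 = 0.77829 rad; initial bearing θ = 4.2586 rad.
sin φ₂ = sin φ₁ cos δ + cos φ₁ sin δ cos θ = (-0.8601)(0.7121) + (0.5101)(0.7021)(-0.4384) = -0.7695, so φ₂ = -50.31°.
Δλ = atan2(sin θ sin δ cos φ₁, cos δ − sin φ₁ sin φ₂) = atan2(-0.3219, 0.0503) = -81.126°.
λ₂ = -113.452° − 81.126° = -194.58° → 165.42° after wrapping to (−180°, 180°].

-50.31°, 165.42°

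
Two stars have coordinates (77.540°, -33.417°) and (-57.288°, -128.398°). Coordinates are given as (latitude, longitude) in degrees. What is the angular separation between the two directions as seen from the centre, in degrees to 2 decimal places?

Let φ₁ = 1.3533 rad, φ₂ = -0.9999 rad, and Δλ = -1.6577 rad.
Haversine: a = sin²(Δφ/2) + cos φ₁ cos φ₂ sin²(Δλ/2) = 0.8525 + (0.2158)(0.5404)(0.5434) = 0.91585.
Central angle c = 2·arcsin(√a) = 2.55297 rad.
So the angular separation is 146.27°.

146.27°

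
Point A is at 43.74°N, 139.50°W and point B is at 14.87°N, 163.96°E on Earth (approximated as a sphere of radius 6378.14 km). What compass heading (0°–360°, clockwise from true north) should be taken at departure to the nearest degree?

257°

Δλ = -56.540° = -0.9868 rad.
y = sin Δλ · cos φ₂ = (-0.8343)(0.9665) = -0.8063
x = cos φ₁ sin φ₂ − sin φ₁ cos φ₂ cos Δλ = (0.7225)(0.2566) − (0.6914)(0.9665)(0.5514) = -0.1830
θ = atan2(y, x) = -102.79°; adding 360° gives 257°.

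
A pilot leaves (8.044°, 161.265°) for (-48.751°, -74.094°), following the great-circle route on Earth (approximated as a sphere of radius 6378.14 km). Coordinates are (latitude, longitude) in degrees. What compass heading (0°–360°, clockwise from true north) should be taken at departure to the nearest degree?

Δλ = 124.641° = 2.1754 rad.
y = sin Δλ · cos φ₂ = (0.8227)(0.6593) = 0.5425
x = cos φ₁ sin φ₂ − sin φ₁ cos φ₂ cos Δλ = (0.9902)(-0.7519) − (0.1399)(0.6593)(-0.5684) = -0.6920
θ = atan2(y, x) = 141.91°, so the bearing is 142°.

142°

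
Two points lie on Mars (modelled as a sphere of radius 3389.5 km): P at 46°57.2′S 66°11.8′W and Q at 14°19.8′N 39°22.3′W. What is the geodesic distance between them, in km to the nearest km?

Let φ₁ = -0.8195 rad, φ₂ = 0.2501 rad, and Δλ = 0.4682 rad.
cos c = sin φ₁ sin φ₂ + cos φ₁ cos φ₂ cos Δλ = (-0.7308)(0.2475) + (0.6826)(0.9689)(0.8924) = 0.40931,
so c = arccos(0.40931) = 1.14910 rad.
Distance = R·c = 3389.5 × 1.1491 ≈ 3895 km.

3895 km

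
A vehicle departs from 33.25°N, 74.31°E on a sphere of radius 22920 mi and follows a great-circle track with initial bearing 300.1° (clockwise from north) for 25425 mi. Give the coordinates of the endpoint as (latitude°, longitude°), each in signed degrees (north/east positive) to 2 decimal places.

38.29°, -6.44°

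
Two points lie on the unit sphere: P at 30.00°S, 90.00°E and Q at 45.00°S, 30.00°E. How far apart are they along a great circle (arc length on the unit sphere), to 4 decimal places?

Let φ₁ = -0.5236 rad, φ₂ = -0.7854 rad, and Δλ = -1.0472 rad.
Haversine: a = sin²(Δφ/2) + cos φ₁ cos φ₂ sin²(Δλ/2) = 0.0170 + (0.8660)(0.7071)(0.2500) = 0.17013.
Central angle c = 2·arcsin(√a) = 0.85032 rad.
On the unit sphere the arc length equals the central angle: 0.8503.

0.8503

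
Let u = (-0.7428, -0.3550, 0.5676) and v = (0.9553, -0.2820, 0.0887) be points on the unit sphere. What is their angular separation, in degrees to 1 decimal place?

124.0°

u·v = -0.5591; |u| = 1.0000, |v| = 1.0000.
cos θ = (u·v)/(|u||v|) = -0.5592, so θ = 124.0°.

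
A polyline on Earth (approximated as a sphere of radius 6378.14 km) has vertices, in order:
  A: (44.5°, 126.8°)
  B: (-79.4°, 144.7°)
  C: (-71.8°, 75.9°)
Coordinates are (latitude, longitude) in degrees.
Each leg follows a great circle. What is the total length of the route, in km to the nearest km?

15772 km

Leg A→B: central angle 2.1701 rad, distance 13841.4 km.
Leg B→C: central angle 0.3027 rad, distance 1930.6 km.
Total: 13841.4 + 1930.6 ≈ 15772 km.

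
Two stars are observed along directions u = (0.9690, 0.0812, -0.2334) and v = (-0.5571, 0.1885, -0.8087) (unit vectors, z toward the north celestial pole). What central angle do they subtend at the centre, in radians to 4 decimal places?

u·v = -0.3358; |u| = 1.0000, |v| = 0.9999.
cos θ = (u·v)/(|u||v|) = -0.3358, so θ = 1.9132 rad.

1.9132 rad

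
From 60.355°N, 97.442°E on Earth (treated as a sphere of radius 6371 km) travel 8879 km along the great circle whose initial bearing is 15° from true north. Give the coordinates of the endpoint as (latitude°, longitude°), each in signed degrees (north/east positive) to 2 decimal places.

38.57°, -101.57°

Angular distance δ = d/R = 8879/6371 = 1.39366 rad; initial bearing θ = 0.2618 rad.
sin φ₂ = sin φ₁ cos δ + cos φ₁ sin δ cos θ = (0.8691)(0.1762) + (0.4946)(0.9844)(0.9659) = 0.6234, so φ₂ = 38.57°.
Δλ = atan2(sin θ sin δ cos φ₁, cos δ − sin φ₁ sin φ₂) = atan2(0.1260, -0.3656) = 160.983°.
λ₂ = 97.442° + 160.983° = 258.43° → -101.57° after wrapping to (−180°, 180°].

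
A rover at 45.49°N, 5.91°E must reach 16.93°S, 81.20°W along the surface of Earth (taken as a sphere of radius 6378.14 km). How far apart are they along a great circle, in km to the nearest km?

11133 km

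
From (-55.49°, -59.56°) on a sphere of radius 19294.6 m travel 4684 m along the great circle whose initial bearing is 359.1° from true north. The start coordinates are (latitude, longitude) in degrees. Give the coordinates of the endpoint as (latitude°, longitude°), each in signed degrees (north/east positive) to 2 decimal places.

-41.58°, -59.85°

Angular distance δ = d/R = 4684/19294.6 = 0.24276 rad; initial bearing θ = 6.2675 rad.
sin φ₂ = sin φ₁ cos δ + cos φ₁ sin δ cos θ = (-0.8240)(0.9707) + (0.5666)(0.2404)(0.9999) = -0.6637, so φ₂ = -41.58°.
Δλ = atan2(sin θ sin δ cos φ₁, cos δ − sin φ₁ sin φ₂) = atan2(-0.0021, 0.4238) = -0.289°.
λ₂ = -59.560° − 0.289° = -59.85°.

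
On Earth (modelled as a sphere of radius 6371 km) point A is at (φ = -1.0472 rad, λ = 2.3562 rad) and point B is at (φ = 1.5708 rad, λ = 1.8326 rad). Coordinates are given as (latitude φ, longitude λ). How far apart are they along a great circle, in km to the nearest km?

In radians: φ₁ = -1.0472, φ₂ = 1.5708, Δλ = -30.000° = -0.5236 rad.
cos c = sin φ₁ sin φ₂ + cos φ₁ cos φ₂ cos Δλ = (-0.8660)(1.0000) + (0.5000)(-0.0000)(0.8660) = -0.86603,
so c = arccos(-0.86603) = 2.61800 rad.
Distance = R·c = 6371 × 2.6180 ≈ 16679 km.

16679 km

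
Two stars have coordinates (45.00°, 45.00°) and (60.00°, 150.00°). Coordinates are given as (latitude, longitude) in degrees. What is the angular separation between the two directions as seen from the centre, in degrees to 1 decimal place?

58.6°

With latitudes φ₁ = 45.000°, φ₂ = 60.000° and longitude difference Δλ = 105.000°:
cos c = sin φ₁ sin φ₂ + cos φ₁ cos φ₂ cos Δλ = (0.7071)(0.8660) + (0.7071)(0.5000)(-0.2588) = 0.52087,
so c = arccos(0.52087) = 1.02293 rad.
So the angular separation is 58.6°.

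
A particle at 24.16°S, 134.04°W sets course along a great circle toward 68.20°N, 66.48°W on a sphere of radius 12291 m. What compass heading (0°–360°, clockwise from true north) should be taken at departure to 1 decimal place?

With φ₁ = -0.4217, φ₂ = 1.1903, Δλ = 1.1791 rad, the forward-azimuth formula gives
θ = atan2( sin Δλ cos φ₂ , cos φ₁ sin φ₂ − sin φ₁ cos φ₂ cos Δλ ) = atan2(0.3432, 0.9052) = 20.77°.
So the initial bearing is 20.8°.

20.8°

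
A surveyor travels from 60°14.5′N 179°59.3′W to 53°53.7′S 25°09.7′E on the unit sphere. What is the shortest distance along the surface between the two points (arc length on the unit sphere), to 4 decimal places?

2.8806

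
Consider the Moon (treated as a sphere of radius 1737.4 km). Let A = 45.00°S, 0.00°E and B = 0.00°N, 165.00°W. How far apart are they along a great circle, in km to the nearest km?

4035 km

Let φ₁ = -0.7854 rad, φ₂ = 0.0000 rad, and Δλ = -2.8798 rad.
Haversine: a = sin²(Δφ/2) + cos φ₁ cos φ₂ sin²(Δλ/2) = 0.1464 + (0.7071)(1.0000)(0.9830) = 0.84151.
Central angle c = 2·arcsin(√a) = 2.32268 rad.
Distance = R·c = 1737.4 × 2.3227 ≈ 4035 km.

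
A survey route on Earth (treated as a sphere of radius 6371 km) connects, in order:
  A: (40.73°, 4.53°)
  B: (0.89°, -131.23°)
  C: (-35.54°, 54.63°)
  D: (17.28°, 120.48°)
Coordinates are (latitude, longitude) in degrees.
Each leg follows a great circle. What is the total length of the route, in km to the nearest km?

38781 km

Leg A→B: central angle 2.1326 rad, distance 13586.7 km.
Leg B→C: central angle 2.5294 rad, distance 16114.8 km.
Leg C→D: central angle 1.4251 rad, distance 9079.0 km.
Total: 13586.7 + 16114.8 + 9079.0 ≈ 38781 km.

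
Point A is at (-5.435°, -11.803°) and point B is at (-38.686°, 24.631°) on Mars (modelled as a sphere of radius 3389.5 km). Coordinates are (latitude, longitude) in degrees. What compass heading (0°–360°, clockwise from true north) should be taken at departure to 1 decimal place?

With φ₁ = -0.0949, φ₂ = -0.6752, Δλ = 0.6359 rad, the forward-azimuth formula gives
θ = atan2( sin Δλ cos φ₂ , cos φ₁ sin φ₂ − sin φ₁ cos φ₂ cos Δλ ) = atan2(0.4636, -0.5628) = 140.52°.
So the initial bearing is 140.5°.

140.5°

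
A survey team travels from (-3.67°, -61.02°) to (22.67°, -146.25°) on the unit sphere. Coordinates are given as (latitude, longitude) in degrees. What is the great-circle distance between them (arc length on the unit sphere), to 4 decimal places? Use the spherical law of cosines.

1.5189

Let φ₁ = -0.0641 rad, φ₂ = 0.3957 rad, and Δλ = -1.4875 rad.
cos c = sin φ₁ sin φ₂ + cos φ₁ cos φ₂ cos Δλ = (-0.0640)(0.3854) + (0.9979)(0.9227)(0.0832) = 0.05190,
so c = arccos(0.05190) = 1.51887 rad.
On the unit sphere the arc length equals the central angle: 1.5189.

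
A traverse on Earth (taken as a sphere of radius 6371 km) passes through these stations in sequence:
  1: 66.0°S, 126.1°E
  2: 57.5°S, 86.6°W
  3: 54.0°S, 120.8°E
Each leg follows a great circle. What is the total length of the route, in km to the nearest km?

Leg 1→2: central angle 0.9440 rad, distance 6014.1 km.
Leg 2→3: central angle 1.1572 rad, distance 7372.3 km.
Total: 6014.1 + 7372.3 ≈ 13386 km.

13386 km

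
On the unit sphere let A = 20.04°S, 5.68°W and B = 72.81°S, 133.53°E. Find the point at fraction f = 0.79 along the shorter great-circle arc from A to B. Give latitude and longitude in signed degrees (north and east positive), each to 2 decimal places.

The central angle between A and B is δ = 1.4534 rad.
With f = 0.79, the slerp weights are sin((1−f)δ)/sin δ = 0.3026 and sin(fδ)/sin δ = 0.9183.
Weighted sum of the unit vectors: (0.3026)·(0.9348,-0.0930,-0.3427) + (0.9183)·(-0.2035,0.2143,-0.9553) = (0.0959, 0.1686, -0.9810).
Converting back: φ = atan2(z, √(x²+y²)) = -78.81°, λ = atan2(y, x) = 60.37°.

-78.81°, 60.37°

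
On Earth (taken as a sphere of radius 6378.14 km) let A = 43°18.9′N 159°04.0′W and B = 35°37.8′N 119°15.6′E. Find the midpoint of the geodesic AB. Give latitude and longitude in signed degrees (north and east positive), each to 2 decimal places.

47.39°, 157.36°

The central angle between A and B is δ = 1.0641 rad.
With f = 0.5, the slerp weights are sin((1−f)δ)/sin δ = 0.5802 and sin(fδ)/sin δ = 0.5802.
Weighted sum of the unit vectors: (0.5802)·(-0.6796,-0.2600,0.6860) + (0.5802)·(-0.3973,0.7091,0.5825) = (-0.6248, 0.2606, 0.7360).
Converting back: φ = atan2(z, √(x²+y²)) = 47.39°, λ = atan2(y, x) = 157.36°.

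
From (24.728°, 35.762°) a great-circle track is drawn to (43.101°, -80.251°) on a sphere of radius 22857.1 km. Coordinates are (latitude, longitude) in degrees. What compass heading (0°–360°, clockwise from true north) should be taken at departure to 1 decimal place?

319.0°

Δλ = -116.013° = -2.0248 rad.
y = sin Δλ · cos φ₂ = (-0.8987)(0.7302) = -0.6562
x = cos φ₁ sin φ₂ − sin φ₁ cos φ₂ cos Δλ = (0.9083)(0.6833) − (0.4183)(0.7302)(-0.4386) = 0.7546
θ = atan2(y, x) = -41.01°; adding 360° gives 319.0°.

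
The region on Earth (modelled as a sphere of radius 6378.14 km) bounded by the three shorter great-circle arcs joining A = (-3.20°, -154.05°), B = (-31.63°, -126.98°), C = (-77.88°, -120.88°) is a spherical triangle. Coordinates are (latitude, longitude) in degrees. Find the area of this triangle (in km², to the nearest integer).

Side lengths (central angles): a = 0.8086, b = 1.3387, c = 0.6660 rad; semiperimeter s = 1.4067.
By l'Huilier's theorem, tan(E/4) = √[tan(s/2) tan((s−a)/2) tan((s−b)/2) tan((s−c)/2)], giving spherical excess E = 0.2347 rad.
Area = E·R² = 0.2347 × (6378.14)² ≈ 9549218 km².

9549218 km²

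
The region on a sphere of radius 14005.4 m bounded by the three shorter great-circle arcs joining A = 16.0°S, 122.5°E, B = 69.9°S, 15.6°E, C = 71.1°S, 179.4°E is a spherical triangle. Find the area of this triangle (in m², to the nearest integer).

86981326 m²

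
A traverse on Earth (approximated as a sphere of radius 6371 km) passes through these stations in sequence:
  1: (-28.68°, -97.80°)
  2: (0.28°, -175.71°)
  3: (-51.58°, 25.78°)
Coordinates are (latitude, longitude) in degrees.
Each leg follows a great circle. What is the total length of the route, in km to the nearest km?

Leg 1→2: central angle 1.3884 rad, distance 8845.4 km.
Leg 2→3: central angle 2.1920 rad, distance 13965.5 km.
Total: 8845.4 + 13965.5 ≈ 22811 km.

22811 km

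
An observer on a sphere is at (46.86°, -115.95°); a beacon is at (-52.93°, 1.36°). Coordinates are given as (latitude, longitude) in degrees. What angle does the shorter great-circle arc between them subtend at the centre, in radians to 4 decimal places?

2.4517 rad

Let φ₁ = 0.8179 rad, φ₂ = -0.9238 rad, and Δλ = 2.0474 rad.
cos c = sin φ₁ sin φ₂ + cos φ₁ cos φ₂ cos Δλ = (0.7297)(-0.7979) + (0.6838)(0.6028)(-0.4588) = -0.77132,
so c = arccos(-0.77132) = 2.45172 rad.
So the angular separation is 2.4517 rad.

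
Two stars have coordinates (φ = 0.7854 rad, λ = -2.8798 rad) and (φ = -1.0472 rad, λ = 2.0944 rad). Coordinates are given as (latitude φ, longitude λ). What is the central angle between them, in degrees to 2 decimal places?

121.39°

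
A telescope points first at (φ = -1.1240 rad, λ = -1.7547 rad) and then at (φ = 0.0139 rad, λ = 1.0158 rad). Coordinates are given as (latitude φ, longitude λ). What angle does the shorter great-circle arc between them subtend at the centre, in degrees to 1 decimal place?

114.5°

Let φ₁ = -1.1240 rad, φ₂ = 0.0139 rad, and Δλ = 2.7705 rad.
cos c = sin φ₁ sin φ₂ + cos φ₁ cos φ₂ cos Δλ = (-0.9018)(0.0139) + (0.4321)(0.9999)(-0.9319) = -0.41516,
so c = arccos(-0.41516) = 1.99892 rad.
So the angular separation is 114.5°.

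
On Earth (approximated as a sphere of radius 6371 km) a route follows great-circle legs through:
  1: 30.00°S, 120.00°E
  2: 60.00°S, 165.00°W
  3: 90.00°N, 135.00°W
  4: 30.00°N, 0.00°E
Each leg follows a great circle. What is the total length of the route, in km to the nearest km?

29686 km

Leg 1→2: central angle 0.9943 rad, distance 6334.7 km.
Leg 2→3: central angle 2.6180 rad, distance 16679.2 km.
Leg 3→4: central angle 1.0472 rad, distance 6671.7 km.
Total: 6334.7 + 16679.2 + 6671.7 ≈ 29686 km.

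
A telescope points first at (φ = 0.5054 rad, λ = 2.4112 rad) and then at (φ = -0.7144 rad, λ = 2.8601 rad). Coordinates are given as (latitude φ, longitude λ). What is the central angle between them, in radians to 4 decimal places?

In radians: φ₁ = 0.5054, φ₂ = -0.7144, Δλ = 25.720° = 0.4489 rad.
cos c = sin φ₁ sin φ₂ + cos φ₁ cos φ₂ cos Δλ = (0.4842)(-0.6552) + (0.8750)(0.7555)(0.9009) = 0.27834,
so c = arccos(0.27834) = 1.28873 rad.
So the angular separation is 1.2887 rad.

1.2887 rad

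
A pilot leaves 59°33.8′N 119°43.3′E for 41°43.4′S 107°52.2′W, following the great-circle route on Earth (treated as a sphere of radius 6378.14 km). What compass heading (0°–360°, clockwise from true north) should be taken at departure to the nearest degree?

80°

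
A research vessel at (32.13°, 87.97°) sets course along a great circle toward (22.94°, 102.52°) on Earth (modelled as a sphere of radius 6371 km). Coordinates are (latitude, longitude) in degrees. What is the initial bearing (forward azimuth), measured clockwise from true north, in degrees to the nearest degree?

122°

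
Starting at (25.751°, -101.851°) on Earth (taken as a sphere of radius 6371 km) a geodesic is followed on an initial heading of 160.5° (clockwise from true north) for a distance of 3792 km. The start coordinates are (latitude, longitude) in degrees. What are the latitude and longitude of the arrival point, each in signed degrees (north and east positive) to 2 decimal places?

Angular distance δ = d/R = 3792/6371 = 0.59520 rad; initial bearing θ = 2.8013 rad.
sin φ₂ = sin φ₁ cos δ + cos φ₁ sin δ cos θ = (0.4345)(0.8280) + (0.9007)(0.5607)(-0.9426) = -0.1163, so φ₂ = -6.68°.
Δλ = atan2(sin θ sin δ cos φ₁, cos δ − sin φ₁ sin φ₂) = atan2(0.1686, 0.8786) = 10.861°.
λ₂ = -101.851° + 10.861° = -90.99°.

-6.68°, -90.99°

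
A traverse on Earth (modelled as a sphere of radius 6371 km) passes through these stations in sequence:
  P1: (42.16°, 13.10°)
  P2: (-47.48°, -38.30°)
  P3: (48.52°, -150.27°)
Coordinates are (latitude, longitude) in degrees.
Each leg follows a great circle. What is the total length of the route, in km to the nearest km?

26300 km

Leg P1→P2: central angle 1.7540 rad, distance 11174.5 km.
Leg P2→P3: central angle 2.3741 rad, distance 15125.4 km.
Total: 11174.5 + 15125.4 ≈ 26300 km.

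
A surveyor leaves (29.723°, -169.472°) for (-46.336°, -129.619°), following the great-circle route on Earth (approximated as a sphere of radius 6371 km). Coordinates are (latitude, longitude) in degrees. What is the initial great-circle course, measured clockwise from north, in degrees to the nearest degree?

154°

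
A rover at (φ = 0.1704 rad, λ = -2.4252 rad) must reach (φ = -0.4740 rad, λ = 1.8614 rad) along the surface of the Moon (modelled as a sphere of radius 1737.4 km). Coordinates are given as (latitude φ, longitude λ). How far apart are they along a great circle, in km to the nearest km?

In radians: φ₁ = 0.1704, φ₂ = -0.4740, Δλ = -114.396° = -1.9966 rad.
cos c = sin φ₁ sin φ₂ + cos φ₁ cos φ₂ cos Δλ = (0.1696)(-0.4564) + (0.9855)(0.8897)(-0.4130) = -0.43958,
so c = arccos(-0.43958) = 2.02593 rad.
Distance = R·c = 1737.4 × 2.0259 ≈ 3520 km.

3520 km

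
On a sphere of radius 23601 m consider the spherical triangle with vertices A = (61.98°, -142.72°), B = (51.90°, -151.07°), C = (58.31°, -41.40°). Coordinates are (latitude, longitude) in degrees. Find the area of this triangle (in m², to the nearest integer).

14832909 m²

Side lengths (central angles): a = 0.9758, b = 0.7916, c = 0.1927 rad; semiperimeter s = 0.9800.
By l'Huilier's theorem, tan(E/4) = √[tan(s/2) tan((s−a)/2) tan((s−b)/2) tan((s−c)/2)], giving spherical excess E = 0.0266 rad.
Area = E·R² = 0.0266 × (23601)² ≈ 14832909 m².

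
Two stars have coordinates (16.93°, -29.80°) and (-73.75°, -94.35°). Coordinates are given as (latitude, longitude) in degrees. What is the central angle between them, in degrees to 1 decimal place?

99.5°

In radians: φ₁ = 0.2955, φ₂ = -1.2872, Δλ = -64.550° = -1.1266 rad.
cos c = sin φ₁ sin φ₂ + cos φ₁ cos φ₂ cos Δλ = (0.2912)(-0.9600) + (0.9567)(0.2798)(0.4297) = -0.16453,
so c = arccos(-0.16453) = 1.73608 rad.
So the angular separation is 99.5°.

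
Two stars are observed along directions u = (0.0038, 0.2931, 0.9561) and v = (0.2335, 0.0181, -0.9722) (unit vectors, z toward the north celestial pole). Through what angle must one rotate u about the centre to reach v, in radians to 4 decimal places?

u·v = -0.9233; |u| = 1.0000, |v| = 1.0000.
cos θ = (u·v)/(|u||v|) = -0.9233, so θ = 2.7474 rad.

2.7474 rad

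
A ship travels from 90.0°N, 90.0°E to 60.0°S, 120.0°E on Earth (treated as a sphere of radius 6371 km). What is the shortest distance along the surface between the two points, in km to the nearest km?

16679 km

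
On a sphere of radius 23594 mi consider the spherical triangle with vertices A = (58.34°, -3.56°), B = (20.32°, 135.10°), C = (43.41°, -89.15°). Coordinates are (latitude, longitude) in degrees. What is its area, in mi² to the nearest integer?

592434355 mi²

Side lengths (central angles): a = 1.8228, b = 0.9093, c = 1.6448 rad; semiperimeter s = 2.1885.
By l'Huilier's theorem, tan(E/4) = √[tan(s/2) tan((s−a)/2) tan((s−b)/2) tan((s−c)/2)], giving spherical excess E = 1.0642 rad.
Area = E·R² = 1.0642 × (23594)² ≈ 592434355 mi².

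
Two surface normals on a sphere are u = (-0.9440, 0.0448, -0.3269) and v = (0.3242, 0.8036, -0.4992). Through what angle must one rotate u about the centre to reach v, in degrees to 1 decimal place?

u·v = -0.1069; |u| = 1.0000, |v| = 1.0000.
cos θ = (u·v)/(|u||v|) = -0.1069, so θ = 96.1°.

96.1°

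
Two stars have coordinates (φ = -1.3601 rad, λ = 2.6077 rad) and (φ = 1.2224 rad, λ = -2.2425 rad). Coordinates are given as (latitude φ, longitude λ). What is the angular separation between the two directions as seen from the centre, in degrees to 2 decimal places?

In radians: φ₁ = -1.3601, φ₂ = 1.2224, Δλ = 82.104° = 1.4330 rad.
Haversine: a = sin²(Δφ/2) + cos φ₁ cos φ₂ sin²(Δλ/2) = 0.9239 + (0.2091)(0.3414)(0.4313) = 0.95466.
Central angle c = 2·arcsin(√a) = 2.71246 rad.
So the angular separation is 155.41°.

155.41°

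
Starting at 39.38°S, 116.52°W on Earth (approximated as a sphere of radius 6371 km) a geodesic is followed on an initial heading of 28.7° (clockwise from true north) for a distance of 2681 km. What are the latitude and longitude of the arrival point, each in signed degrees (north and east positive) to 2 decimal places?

Angular distance δ = d/R = 2681/6371 = 0.42081 rad; initial bearing θ = 0.5009 rad.
sin φ₂ = sin φ₁ cos δ + cos φ₁ sin δ cos θ = (-0.6345)(0.9128) + (0.7730)(0.4085)(0.8771) = -0.3021, so φ₂ = -17.59°.
Δλ = atan2(sin θ sin δ cos φ₁, cos δ − sin φ₁ sin φ₂) = atan2(0.1516, 0.7211) = 11.876°.
λ₂ = -116.520° + 11.876° = -104.64°.

-17.59°, -104.64°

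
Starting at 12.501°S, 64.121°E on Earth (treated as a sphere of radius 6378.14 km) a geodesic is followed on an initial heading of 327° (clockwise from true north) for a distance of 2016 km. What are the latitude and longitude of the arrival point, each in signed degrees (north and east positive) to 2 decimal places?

Angular distance δ = d/R = 2016/6378.14 = 0.31608 rad; initial bearing θ = 5.7072 rad.
sin φ₂ = sin φ₁ cos δ + cos φ₁ sin δ cos θ = (-0.2165)(0.9505) + (0.9763)(0.3108)(0.8387) = 0.0488, so φ₂ = 2.80°.
Δλ = atan2(sin θ sin δ cos φ₁, cos δ − sin φ₁ sin φ₂) = atan2(-0.1653, 0.9610) = -9.759°.
λ₂ = 64.121° − 9.759° = 54.36°.

2.80°, 54.36°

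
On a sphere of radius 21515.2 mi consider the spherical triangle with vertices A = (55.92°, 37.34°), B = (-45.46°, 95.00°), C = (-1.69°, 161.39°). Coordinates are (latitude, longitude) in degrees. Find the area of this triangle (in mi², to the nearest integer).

898721029 mi²

Side lengths (central angles): a = 1.2642, b = 1.9156, c = 1.9607 rad; semiperimeter s = 2.5703.
By l'Huilier's theorem, tan(E/4) = √[tan(s/2) tan((s−a)/2) tan((s−b)/2) tan((s−c)/2)], giving spherical excess E = 1.9415 rad.
Area = E·R² = 1.9415 × (21515.2)² ≈ 898721029 mi².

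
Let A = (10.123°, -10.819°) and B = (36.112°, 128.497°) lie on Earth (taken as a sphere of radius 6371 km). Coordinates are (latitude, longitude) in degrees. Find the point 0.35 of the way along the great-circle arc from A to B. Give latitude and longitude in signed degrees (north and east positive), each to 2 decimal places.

Central angle δ = 2.0938 rad. Interpolating on the sphere with fraction f = 0.35:
P = [sin((1−f)δ)·A + sin(fδ)·B] / sin δ = 1.1290·A + 0.7722·B in Cartesian coordinates,
giving P = (0.7033, 0.2796, 0.6535), i.e. latitude 40.81°, longitude 21.68°.

40.81°, 21.68°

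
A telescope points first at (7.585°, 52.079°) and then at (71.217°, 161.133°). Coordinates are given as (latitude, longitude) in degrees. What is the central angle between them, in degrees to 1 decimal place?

88.8°

Let φ₁ = 0.1324 rad, φ₂ = 1.2430 rad, and Δλ = 1.9034 rad.
cos c = sin φ₁ sin φ₂ + cos φ₁ cos φ₂ cos Δλ = (0.1320)(0.9467) + (0.9913)(0.3220)(-0.3265) = 0.02077,
so c = arccos(0.02077) = 1.55002 rad.
So the angular separation is 88.8°.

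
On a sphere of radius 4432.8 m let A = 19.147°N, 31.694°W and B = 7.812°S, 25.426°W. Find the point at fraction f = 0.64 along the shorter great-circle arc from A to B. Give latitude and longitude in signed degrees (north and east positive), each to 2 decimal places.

Central angle δ = 0.4827 rad. Interpolating on the sphere with fraction f = 0.64:
P = [sin((1−f)δ)·A + sin(fδ)·B] / sin δ = 0.3725·A + 0.6550·B in Cartesian coordinates,
giving P = (0.8855, -0.4635, 0.0331), i.e. latitude 1.90°, longitude -27.63°.

1.90°, -27.63°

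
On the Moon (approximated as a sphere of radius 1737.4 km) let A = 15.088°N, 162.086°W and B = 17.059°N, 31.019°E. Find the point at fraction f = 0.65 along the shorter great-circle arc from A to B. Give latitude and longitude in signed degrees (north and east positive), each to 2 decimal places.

60.41°, 68.24°

The central angle between A and B is δ = 2.5368 rad.
With f = 0.65, the slerp weights are sin((1−f)δ)/sin δ = 1.3644 and sin(fδ)/sin δ = 1.7535.
Weighted sum of the unit vectors: (1.3644)·(-0.9187,-0.2970,0.2603) + (1.7535)·(0.8193,0.4926,0.2934) = (0.1831, 0.4586, 0.8696).
Converting back: φ = atan2(z, √(x²+y²)) = 60.41°, λ = atan2(y, x) = 68.24°.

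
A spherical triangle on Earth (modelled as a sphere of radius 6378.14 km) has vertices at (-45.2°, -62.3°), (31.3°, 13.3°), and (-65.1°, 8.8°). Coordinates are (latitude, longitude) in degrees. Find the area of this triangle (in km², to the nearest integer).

Side lengths (central angles): a = 1.6836, b = 0.7382, c = 1.7915 rad; semiperimeter s = 2.1066.
By l'Huilier's theorem, tan(E/4) = √[tan(s/2) tan((s−a)/2) tan((s−b)/2) tan((s−c)/2)], giving spherical excess E = 0.8704 rad.
Area = E·R² = 0.8704 × (6378.14)² ≈ 35409401 km².

35409401 km²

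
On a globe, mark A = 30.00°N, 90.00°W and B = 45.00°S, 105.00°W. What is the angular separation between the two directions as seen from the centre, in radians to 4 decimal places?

With latitudes φ₁ = 30.000°, φ₂ = -45.000° and longitude difference Δλ = -15.000°:
cos c = sin φ₁ sin φ₂ + cos φ₁ cos φ₂ cos Δλ = (0.5000)(-0.7071) + (0.8660)(0.7071)(0.9659) = 0.23795,
so c = arccos(0.23795) = 1.33054 rad.
So the angular separation is 1.3305 rad.

1.3305 rad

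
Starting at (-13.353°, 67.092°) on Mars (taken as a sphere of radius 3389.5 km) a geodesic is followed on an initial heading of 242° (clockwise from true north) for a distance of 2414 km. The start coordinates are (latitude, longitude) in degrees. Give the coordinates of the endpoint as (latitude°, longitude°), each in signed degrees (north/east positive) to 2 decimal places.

-28.25°, 26.17°

Angular distance δ = d/R = 2414/3389.5 = 0.71220 rad; initial bearing θ = 4.2237 rad.
sin φ₂ = sin φ₁ cos δ + cos φ₁ sin δ cos θ = (-0.2309)(0.7569) + (0.9730)(0.6535)(-0.4695) = -0.4733, so φ₂ = -28.25°.
Δλ = atan2(sin θ sin δ cos φ₁, cos δ − sin φ₁ sin φ₂) = atan2(-0.5614, 0.6476) = -40.922°.
λ₂ = 67.092° − 40.922° = 26.17°.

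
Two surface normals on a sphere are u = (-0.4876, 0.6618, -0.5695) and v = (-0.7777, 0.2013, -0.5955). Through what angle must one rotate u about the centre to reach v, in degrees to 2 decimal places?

u·v = 0.8516; |u| = 1.0000, |v| = 1.0000.
cos θ = (u·v)/(|u||v|) = 0.8516, so θ = 31.62°.

31.62°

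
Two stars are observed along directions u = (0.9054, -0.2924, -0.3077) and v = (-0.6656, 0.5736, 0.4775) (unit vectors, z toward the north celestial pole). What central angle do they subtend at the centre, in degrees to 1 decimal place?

u·v = -0.9173; |u| = 1.0000, |v| = 1.0000.
cos θ = (u·v)/(|u||v|) = -0.9173, so θ = 156.5°.

156.5°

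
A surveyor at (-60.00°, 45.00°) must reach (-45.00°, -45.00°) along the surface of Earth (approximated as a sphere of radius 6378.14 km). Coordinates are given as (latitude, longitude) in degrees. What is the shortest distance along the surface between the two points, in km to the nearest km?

With latitudes φ₁ = -60.000°, φ₂ = -45.000° and longitude difference Δλ = -90.000°:
Haversine: a = sin²(Δφ/2) + cos φ₁ cos φ₂ sin²(Δλ/2) = 0.0170 + (0.5000)(0.7071)(0.5000) = 0.19381.
Central angle c = 2·arcsin(√a) = 0.91174 rad.
Distance = R·c = 6378.14 × 0.9117 ≈ 5815 km.

5815 km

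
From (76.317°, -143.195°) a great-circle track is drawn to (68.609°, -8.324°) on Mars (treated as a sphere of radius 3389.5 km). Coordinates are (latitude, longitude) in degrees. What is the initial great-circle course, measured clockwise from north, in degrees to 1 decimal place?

28.8°

Δλ = 134.871° = 2.3539 rad.
y = sin Δλ · cos φ₂ = (0.7087)(0.3647) = 0.2585
x = cos φ₁ sin φ₂ − sin φ₁ cos φ₂ cos Δλ = (0.2365)(0.9311) − (0.9716)(0.3647)(-0.7055) = 0.4703
θ = atan2(y, x) = 28.80°, so the bearing is 28.8°.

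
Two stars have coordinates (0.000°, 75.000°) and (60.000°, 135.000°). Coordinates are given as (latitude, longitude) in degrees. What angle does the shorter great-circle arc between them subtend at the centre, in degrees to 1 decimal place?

75.5°

In radians: φ₁ = 0.0000, φ₂ = 1.0472, Δλ = 60.000° = 1.0472 rad.
cos c = sin φ₁ sin φ₂ + cos φ₁ cos φ₂ cos Δλ = (0.0000)(0.8660) + (1.0000)(0.5000)(0.5000) = 0.25000,
so c = arccos(0.25000) = 1.31812 rad.
So the angular separation is 75.5°.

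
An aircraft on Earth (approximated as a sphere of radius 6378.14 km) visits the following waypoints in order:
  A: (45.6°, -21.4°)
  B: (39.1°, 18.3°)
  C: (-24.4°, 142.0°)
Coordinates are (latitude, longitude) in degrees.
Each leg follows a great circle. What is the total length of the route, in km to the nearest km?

17864 km

Leg A→B: central angle 0.5189 rad, distance 3309.7 km.
Leg B→C: central angle 2.2819 rad, distance 14554.2 km.
Total: 3309.7 + 14554.2 ≈ 17864 km.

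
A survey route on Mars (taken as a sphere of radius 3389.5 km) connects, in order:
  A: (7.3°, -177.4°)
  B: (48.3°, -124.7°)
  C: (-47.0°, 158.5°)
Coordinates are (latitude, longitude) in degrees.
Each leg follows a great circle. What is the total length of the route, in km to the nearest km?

10448 km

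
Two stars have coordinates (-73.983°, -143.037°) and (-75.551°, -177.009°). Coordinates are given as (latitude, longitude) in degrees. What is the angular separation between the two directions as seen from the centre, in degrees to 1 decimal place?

With latitudes φ₁ = -73.983°, φ₂ = -75.551° and longitude difference Δλ = -33.972°:
Haversine: a = sin²(Δφ/2) + cos φ₁ cos φ₂ sin²(Δλ/2) = 0.0002 + (0.2759)(0.2495)(0.0853) = 0.00606.
Central angle c = 2·arcsin(√a) = 0.15589 rad.
So the angular separation is 8.9°.

8.9°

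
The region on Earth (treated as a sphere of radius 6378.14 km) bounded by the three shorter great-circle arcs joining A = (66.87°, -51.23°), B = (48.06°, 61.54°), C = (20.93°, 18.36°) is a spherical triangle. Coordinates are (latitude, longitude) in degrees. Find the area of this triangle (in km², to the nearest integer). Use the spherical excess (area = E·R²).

Side lengths (central angles): a = 0.7657, b = 1.0968, c = 0.9491 rad; semiperimeter s = 1.4058.
By l'Huilier's theorem, tan(E/4) = √[tan(s/2) tan((s−a)/2) tan((s−b)/2) tan((s−c)/2)], giving spherical excess E = 0.4019 rad.
Area = E·R² = 0.4019 × (6378.14)² ≈ 16348512 km².

16348512 km²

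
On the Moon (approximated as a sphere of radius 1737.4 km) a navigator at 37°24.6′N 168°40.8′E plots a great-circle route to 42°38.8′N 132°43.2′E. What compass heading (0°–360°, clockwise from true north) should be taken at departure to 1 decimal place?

292.2°

With φ₁ = 0.6529, φ₂ = 0.7443, Δλ = -0.6276 rad, the forward-azimuth formula gives
θ = atan2( sin Δλ cos φ₂ , cos φ₁ sin φ₂ − sin φ₁ cos φ₂ cos Δλ ) = atan2(-0.4319, 0.1764) = -67.78°.
Adding 360° brings this into [0°, 360°): 292.2°.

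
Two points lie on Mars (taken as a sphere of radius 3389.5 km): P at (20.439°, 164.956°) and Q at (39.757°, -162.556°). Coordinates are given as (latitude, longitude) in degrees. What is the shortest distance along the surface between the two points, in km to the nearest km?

Let φ₁ = 0.3567 rad, φ₂ = 0.6939 rad, and Δλ = 0.5670 rad.
cos c = sin φ₁ sin φ₂ + cos φ₁ cos φ₂ cos Δλ = (0.3492)(0.6395) + (0.9370)(0.7688)(0.8435) = 0.83096,
so c = arccos(0.83096) = 0.58996 rad.
Distance = R·c = 3389.5 × 0.5900 ≈ 2000 km.

2000 km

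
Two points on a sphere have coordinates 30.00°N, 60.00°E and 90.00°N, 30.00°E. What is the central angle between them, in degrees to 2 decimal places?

60.00°

With latitudes φ₁ = 30.000°, φ₂ = 90.000° and longitude difference Δλ = -30.000°:
Haversine: a = sin²(Δφ/2) + cos φ₁ cos φ₂ sin²(Δλ/2) = 0.2500 + (0.8660)(0.0000)(0.0670) = 0.25000.
Central angle c = 2·arcsin(√a) = 1.04720 rad.
So the angular separation is 60.00°.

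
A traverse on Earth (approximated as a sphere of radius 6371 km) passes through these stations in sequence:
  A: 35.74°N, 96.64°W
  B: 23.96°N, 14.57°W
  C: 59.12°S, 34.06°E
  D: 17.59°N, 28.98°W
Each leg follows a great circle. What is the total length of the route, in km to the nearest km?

28301 km

Leg A→B: central angle 1.2244 rad, distance 7800.5 km.
Leg B→C: central angle 1.6094 rad, distance 10253.2 km.
Leg C→D: central angle 1.6084 rad, distance 10246.9 km.
Total: 7800.5 + 10253.2 + 10246.9 ≈ 28301 km.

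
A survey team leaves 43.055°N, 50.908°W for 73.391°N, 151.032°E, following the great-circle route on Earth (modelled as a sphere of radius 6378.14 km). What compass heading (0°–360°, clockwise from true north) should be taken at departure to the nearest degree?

353°

With φ₁ = 0.7515, φ₂ = 1.2809, Δλ = -2.7587 rad, the forward-azimuth formula gives
θ = atan2( sin Δλ cos φ₂ , cos φ₁ sin φ₂ − sin φ₁ cos φ₂ cos Δλ ) = atan2(-0.1068, 0.8812) = -6.91°.
Adding 360° brings this into [0°, 360°): 353°.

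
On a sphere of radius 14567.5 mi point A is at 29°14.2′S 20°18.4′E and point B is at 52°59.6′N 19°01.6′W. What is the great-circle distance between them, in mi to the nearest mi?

With latitudes φ₁ = -29.237°, φ₂ = 52.993° and longitude difference Δλ = -39.333°:
cos c = sin φ₁ sin φ₂ + cos φ₁ cos φ₂ cos Δλ = (-0.4884)(0.7986) + (0.8726)(0.6019)(0.7735) = 0.01622,
so c = arccos(0.01622) = 1.55458 rad.
Distance = R·c = 14567.5 × 1.5546 ≈ 22646 mi.

22646 mi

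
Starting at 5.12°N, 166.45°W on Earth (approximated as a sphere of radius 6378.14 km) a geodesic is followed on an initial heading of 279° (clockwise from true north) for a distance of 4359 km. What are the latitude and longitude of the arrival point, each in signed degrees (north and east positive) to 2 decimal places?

9.65°, 154.31°

Angular distance δ = d/R = 4359/6378.14 = 0.68343 rad; initial bearing θ = 4.8695 rad.
sin φ₂ = sin φ₁ cos δ + cos φ₁ sin δ cos θ = (0.0892)(0.7754) + (0.9960)(0.6315)(0.1564) = 0.1676, so φ₂ = 9.65°.
Δλ = atan2(sin θ sin δ cos φ₁, cos δ − sin φ₁ sin φ₂) = atan2(-0.6212, 0.7605) = -39.244°.
λ₂ = -166.450° − 39.244° = -205.69° → 154.31° after wrapping to (−180°, 180°].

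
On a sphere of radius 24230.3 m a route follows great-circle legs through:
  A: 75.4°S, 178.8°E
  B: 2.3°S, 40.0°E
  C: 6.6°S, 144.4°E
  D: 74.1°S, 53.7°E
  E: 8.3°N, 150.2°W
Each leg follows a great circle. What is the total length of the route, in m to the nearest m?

Leg A→B: central angle 1.7220 rad, distance 41725.7 m.
Leg B→C: central angle 1.8155 rad, distance 43989.1 m.
Leg C→D: central angle 1.4634 rad, distance 35458.0 m.
Leg D→E: central angle 1.9678 rad, distance 47680.9 m.
Total: 41725.7 + 43989.1 + 35458.0 + 47680.9 ≈ 168854 m.

168854 m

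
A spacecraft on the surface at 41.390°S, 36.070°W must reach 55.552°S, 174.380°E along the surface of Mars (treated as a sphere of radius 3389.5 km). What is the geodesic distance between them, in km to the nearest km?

With latitudes φ₁ = -41.390°, φ₂ = -55.552° and longitude difference Δλ = -149.550°:
Haversine: a = sin²(Δφ/2) + cos φ₁ cos φ₂ sin²(Δλ/2) = 0.0152 + (0.7502)(0.5657)(0.9310) = 0.41030.
Central angle c = 2·arcsin(√a) = 1.39042 rad.
Distance = R·c = 3389.5 × 1.3904 ≈ 4713 km.

4713 km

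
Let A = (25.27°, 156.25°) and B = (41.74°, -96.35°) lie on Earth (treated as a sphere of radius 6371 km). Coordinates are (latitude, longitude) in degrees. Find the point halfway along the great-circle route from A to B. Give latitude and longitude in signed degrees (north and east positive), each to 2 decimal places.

47.95°, -157.48°

Central angle δ = 1.4883 rad. Interpolating on the sphere with fraction f = 0.5:
P = [sin((1−f)δ)·A + sin(fδ)·B] / sin δ = 0.6797·A + 0.6797·B in Cartesian coordinates,
giving P = (-0.6187, -0.2565, 0.7426), i.e. latitude 47.95°, longitude -157.48°.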